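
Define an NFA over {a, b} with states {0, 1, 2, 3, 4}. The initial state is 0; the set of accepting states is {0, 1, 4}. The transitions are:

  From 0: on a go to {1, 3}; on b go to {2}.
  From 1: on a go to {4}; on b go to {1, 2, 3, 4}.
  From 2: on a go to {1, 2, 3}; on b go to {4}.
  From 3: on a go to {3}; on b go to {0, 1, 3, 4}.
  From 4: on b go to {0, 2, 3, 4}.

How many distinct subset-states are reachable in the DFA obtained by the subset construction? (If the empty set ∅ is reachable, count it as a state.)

Start state of the DFA: {0}.
{0} --a--> {1, 3}  [new]
{0} --b--> {2}  [new]
{1, 3} --a--> {3, 4}  [new]
{1, 3} --b--> {0, 1, 2, 3, 4}  [new]
{2} --a--> {1, 2, 3}  [new]
{2} --b--> {4}  [new]
{3, 4} --a--> {3}  [new]
{3, 4} --b--> {0, 1, 2, 3, 4}  [seen]
{0, 1, 2, 3, 4} --a--> {1, 2, 3, 4}  [new]
{0, 1, 2, 3, 4} --b--> {0, 1, 2, 3, 4}  [seen]
{1, 2, 3} --a--> {1, 2, 3, 4}  [seen]
{1, 2, 3} --b--> {0, 1, 2, 3, 4}  [seen]
{4} --a--> ∅  [new]
{4} --b--> {0, 2, 3, 4}  [new]
{3} --a--> {3}  [seen]
{3} --b--> {0, 1, 3, 4}  [new]
{1, 2, 3, 4} --a--> {1, 2, 3, 4}  [seen]
{1, 2, 3, 4} --b--> {0, 1, 2, 3, 4}  [seen]
∅ --a--> ∅  [seen]
∅ --b--> ∅  [seen]
{0, 2, 3, 4} --a--> {1, 2, 3}  [seen]
{0, 2, 3, 4} --b--> {0, 1, 2, 3, 4}  [seen]
{0, 1, 3, 4} --a--> {1, 3, 4}  [new]
{0, 1, 3, 4} --b--> {0, 1, 2, 3, 4}  [seen]
{1, 3, 4} --a--> {3, 4}  [seen]
{1, 3, 4} --b--> {0, 1, 2, 3, 4}  [seen]
Reachable DFA states: {0}, {1, 3}, {2}, {3, 4}, {0, 1, 2, 3, 4}, {1, 2, 3}, {4}, {3}, {1, 2, 3, 4}, ∅, {0, 2, 3, 4}, {0, 1, 3, 4}, {1, 3, 4}.

13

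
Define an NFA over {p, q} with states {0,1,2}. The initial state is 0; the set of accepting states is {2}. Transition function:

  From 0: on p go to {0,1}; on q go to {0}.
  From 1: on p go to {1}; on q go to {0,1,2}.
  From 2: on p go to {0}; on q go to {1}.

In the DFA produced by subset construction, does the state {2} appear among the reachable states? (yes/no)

no

Start state of the DFA: {0}.
{0} --p--> {0,1}  [new]
{0} --q--> {0}  [seen]
{0,1} --p--> {0,1}  [seen]
{0,1} --q--> {0,1,2}  [new]
{0,1,2} --p--> {0,1}  [seen]
{0,1,2} --q--> {0,1,2}  [seen]
Reachable DFA states: {0}, {0,1}, {0,1,2}.
{2} is not among them.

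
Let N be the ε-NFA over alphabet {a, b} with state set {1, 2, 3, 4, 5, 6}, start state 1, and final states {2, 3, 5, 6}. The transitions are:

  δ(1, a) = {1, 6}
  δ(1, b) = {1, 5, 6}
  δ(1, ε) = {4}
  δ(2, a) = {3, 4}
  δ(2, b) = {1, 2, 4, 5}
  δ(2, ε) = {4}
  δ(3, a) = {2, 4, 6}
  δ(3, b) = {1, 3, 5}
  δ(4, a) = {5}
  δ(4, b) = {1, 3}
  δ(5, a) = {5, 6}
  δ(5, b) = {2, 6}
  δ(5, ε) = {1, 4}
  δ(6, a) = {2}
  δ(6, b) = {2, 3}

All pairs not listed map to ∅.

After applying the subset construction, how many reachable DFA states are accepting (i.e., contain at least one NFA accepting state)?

Start state of the DFA: {1, 4} (ε-closure of the NFA start).
{1, 4} --a--> {1, 4, 5, 6}  [new]
{1, 4} --b--> {1, 3, 4, 5, 6}  [new]
{1, 4, 5, 6} --a--> {1, 2, 4, 5, 6}  [new]
{1, 4, 5, 6} --b--> {1, 2, 3, 4, 5, 6}  [new]
{1, 3, 4, 5, 6} --a--> {1, 2, 4, 5, 6}  [seen]
{1, 3, 4, 5, 6} --b--> {1, 2, 3, 4, 5, 6}  [seen]
{1, 2, 4, 5, 6} --a--> {1, 2, 3, 4, 5, 6}  [seen]
{1, 2, 4, 5, 6} --b--> {1, 2, 3, 4, 5, 6}  [seen]
{1, 2, 3, 4, 5, 6} --a--> {1, 2, 3, 4, 5, 6}  [seen]
{1, 2, 3, 4, 5, 6} --b--> {1, 2, 3, 4, 5, 6}  [seen]
Reachable DFA states: {1, 4}, {1, 4, 5, 6}, {1, 3, 4, 5, 6}, {1, 2, 4, 5, 6}, {1, 2, 3, 4, 5, 6}.
Accepting DFA states (contain an NFA accepting state): {1, 4, 5, 6}, {1, 3, 4, 5, 6}, {1, 2, 4, 5, 6}, {1, 2, 3, 4, 5, 6}.

4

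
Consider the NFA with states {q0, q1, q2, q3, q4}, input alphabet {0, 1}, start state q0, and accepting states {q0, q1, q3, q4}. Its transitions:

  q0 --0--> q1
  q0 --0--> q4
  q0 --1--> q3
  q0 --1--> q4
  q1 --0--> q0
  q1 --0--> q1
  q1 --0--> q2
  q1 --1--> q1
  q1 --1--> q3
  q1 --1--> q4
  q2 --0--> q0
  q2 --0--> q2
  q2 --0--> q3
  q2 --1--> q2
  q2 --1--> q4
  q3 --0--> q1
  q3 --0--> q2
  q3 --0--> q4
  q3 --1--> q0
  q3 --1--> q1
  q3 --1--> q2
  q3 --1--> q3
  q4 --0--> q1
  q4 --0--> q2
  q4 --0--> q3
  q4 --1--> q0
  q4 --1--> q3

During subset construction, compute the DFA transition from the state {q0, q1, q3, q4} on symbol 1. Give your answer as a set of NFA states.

δ(q0,1) = {q3, q4}; δ(q1,1) = {q1, q3, q4}; δ(q3,1) = {q0, q1, q2, q3}; δ(q4,1) = {q0, q3}.
Union: {q0, q1, q2, q3, q4}.

{q0, q1, q2, q3, q4}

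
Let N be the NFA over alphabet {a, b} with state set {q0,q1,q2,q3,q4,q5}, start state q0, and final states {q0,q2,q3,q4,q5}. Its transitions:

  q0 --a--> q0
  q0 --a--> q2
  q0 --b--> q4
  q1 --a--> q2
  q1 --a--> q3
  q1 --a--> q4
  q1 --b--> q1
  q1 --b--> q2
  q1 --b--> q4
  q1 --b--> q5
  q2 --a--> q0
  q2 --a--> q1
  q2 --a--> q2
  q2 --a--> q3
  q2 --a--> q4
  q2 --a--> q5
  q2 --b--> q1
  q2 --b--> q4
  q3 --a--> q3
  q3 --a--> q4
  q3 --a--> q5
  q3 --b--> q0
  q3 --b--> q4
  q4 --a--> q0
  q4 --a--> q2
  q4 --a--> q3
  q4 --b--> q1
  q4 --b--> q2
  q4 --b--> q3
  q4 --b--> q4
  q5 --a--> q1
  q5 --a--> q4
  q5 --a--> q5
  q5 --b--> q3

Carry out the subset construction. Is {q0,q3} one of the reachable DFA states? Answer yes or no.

no

Start state of the DFA: {q0}.
{q0} --a--> {q0,q2}  [new]
{q0} --b--> {q4}  [new]
{q0,q2} --a--> {q0,q1,q2,q3,q4,q5}  [new]
{q0,q2} --b--> {q1,q4}  [new]
{q4} --a--> {q0,q2,q3}  [new]
{q4} --b--> {q1,q2,q3,q4}  [new]
{q0,q1,q2,q3,q4,q5} --a--> {q0,q1,q2,q3,q4,q5}  [seen]
{q0,q1,q2,q3,q4,q5} --b--> {q0,q1,q2,q3,q4,q5}  [seen]
{q1,q4} --a--> {q0,q2,q3,q4}  [new]
{q1,q4} --b--> {q1,q2,q3,q4,q5}  [new]
{q0,q2,q3} --a--> {q0,q1,q2,q3,q4,q5}  [seen]
{q0,q2,q3} --b--> {q0,q1,q4}  [new]
{q1,q2,q3,q4} --a--> {q0,q1,q2,q3,q4,q5}  [seen]
{q1,q2,q3,q4} --b--> {q0,q1,q2,q3,q4,q5}  [seen]
{q0,q2,q3,q4} --a--> {q0,q1,q2,q3,q4,q5}  [seen]
{q0,q2,q3,q4} --b--> {q0,q1,q2,q3,q4}  [new]
{q1,q2,q3,q4,q5} --a--> {q0,q1,q2,q3,q4,q5}  [seen]
{q1,q2,q3,q4,q5} --b--> {q0,q1,q2,q3,q4,q5}  [seen]
{q0,q1,q4} --a--> {q0,q2,q3,q4}  [seen]
{q0,q1,q4} --b--> {q1,q2,q3,q4,q5}  [seen]
{q0,q1,q2,q3,q4} --a--> {q0,q1,q2,q3,q4,q5}  [seen]
{q0,q1,q2,q3,q4} --b--> {q0,q1,q2,q3,q4,q5}  [seen]
Reachable DFA states: {q0}, {q0,q2}, {q4}, {q0,q1,q2,q3,q4,q5}, {q1,q4}, {q0,q2,q3}, {q1,q2,q3,q4}, {q0,q2,q3,q4}, {q1,q2,q3,q4,q5}, {q0,q1,q4}, {q0,q1,q2,q3,q4}.
{q0,q3} is not among them.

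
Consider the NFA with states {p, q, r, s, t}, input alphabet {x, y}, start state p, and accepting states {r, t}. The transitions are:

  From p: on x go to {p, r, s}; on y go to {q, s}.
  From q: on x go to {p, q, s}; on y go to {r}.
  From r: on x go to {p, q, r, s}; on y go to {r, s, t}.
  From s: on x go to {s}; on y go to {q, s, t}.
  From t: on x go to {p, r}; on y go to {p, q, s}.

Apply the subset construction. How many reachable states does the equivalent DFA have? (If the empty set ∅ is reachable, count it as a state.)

7

Start state of the DFA: {p}.
{p} --x--> {p, r, s}  [new]
{p} --y--> {q, s}  [new]
{p, r, s} --x--> {p, q, r, s}  [new]
{p, r, s} --y--> {q, r, s, t}  [new]
{q, s} --x--> {p, q, s}  [new]
{q, s} --y--> {q, r, s, t}  [seen]
{p, q, r, s} --x--> {p, q, r, s}  [seen]
{p, q, r, s} --y--> {q, r, s, t}  [seen]
{q, r, s, t} --x--> {p, q, r, s}  [seen]
{q, r, s, t} --y--> {p, q, r, s, t}  [new]
{p, q, s} --x--> {p, q, r, s}  [seen]
{p, q, s} --y--> {q, r, s, t}  [seen]
{p, q, r, s, t} --x--> {p, q, r, s}  [seen]
{p, q, r, s, t} --y--> {p, q, r, s, t}  [seen]
Reachable DFA states: {p}, {p, r, s}, {q, s}, {p, q, r, s}, {q, r, s, t}, {p, q, s}, {p, q, r, s, t}.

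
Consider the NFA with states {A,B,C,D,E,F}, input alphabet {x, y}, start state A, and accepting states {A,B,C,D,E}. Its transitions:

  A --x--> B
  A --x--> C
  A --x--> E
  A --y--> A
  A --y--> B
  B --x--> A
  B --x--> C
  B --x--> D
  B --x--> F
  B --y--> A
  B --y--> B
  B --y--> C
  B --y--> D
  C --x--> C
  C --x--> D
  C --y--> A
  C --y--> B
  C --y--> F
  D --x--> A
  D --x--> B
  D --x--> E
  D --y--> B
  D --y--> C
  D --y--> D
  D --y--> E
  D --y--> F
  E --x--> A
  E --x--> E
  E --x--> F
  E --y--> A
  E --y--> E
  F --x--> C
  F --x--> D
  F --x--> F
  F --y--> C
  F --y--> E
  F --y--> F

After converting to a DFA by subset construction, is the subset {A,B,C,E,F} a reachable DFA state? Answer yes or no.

no

Start state of the DFA: {A}.
{A} --x--> {B,C,E}  [new]
{A} --y--> {A,B}  [new]
{B,C,E} --x--> {A,C,D,E,F}  [new]
{B,C,E} --y--> {A,B,C,D,E,F}  [new]
{A,B} --x--> {A,B,C,D,E,F}  [seen]
{A,B} --y--> {A,B,C,D}  [new]
{A,C,D,E,F} --x--> {A,B,C,D,E,F}  [seen]
{A,C,D,E,F} --y--> {A,B,C,D,E,F}  [seen]
{A,B,C,D,E,F} --x--> {A,B,C,D,E,F}  [seen]
{A,B,C,D,E,F} --y--> {A,B,C,D,E,F}  [seen]
{A,B,C,D} --x--> {A,B,C,D,E,F}  [seen]
{A,B,C,D} --y--> {A,B,C,D,E,F}  [seen]
Reachable DFA states: {A}, {B,C,E}, {A,B}, {A,C,D,E,F}, {A,B,C,D,E,F}, {A,B,C,D}.
{A,B,C,E,F} is not among them.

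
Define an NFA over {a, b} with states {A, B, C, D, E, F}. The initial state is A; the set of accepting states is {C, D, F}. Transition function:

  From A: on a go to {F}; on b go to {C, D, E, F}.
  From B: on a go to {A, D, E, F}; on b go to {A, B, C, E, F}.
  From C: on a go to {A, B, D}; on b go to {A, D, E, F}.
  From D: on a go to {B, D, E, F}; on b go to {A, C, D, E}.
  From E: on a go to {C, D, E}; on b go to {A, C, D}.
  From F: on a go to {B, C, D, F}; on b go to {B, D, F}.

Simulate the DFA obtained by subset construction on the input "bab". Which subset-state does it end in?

{A, B, C, D, E, F}

Start: {A}.
δ(A,b) = {C, D, E, F}.
Union: {C, D, E, F}.
After b: {C, D, E, F}.
δ(C,a) = {A, B, D}; δ(D,a) = {B, D, E, F}; δ(E,a) = {C, D, E}; δ(F,a) = {B, C, D, F}.
Union: {A, B, C, D, E, F}.
After a: {A, B, C, D, E, F}.
δ(A,b) = {C, D, E, F}; δ(B,b) = {A, B, C, E, F}; δ(C,b) = {A, D, E, F}; δ(D,b) = {A, C, D, E}; δ(E,b) = {A, C, D}; δ(F,b) = {B, D, F}.
Union: {A, B, C, D, E, F}.
After b: {A, B, C, D, E, F}.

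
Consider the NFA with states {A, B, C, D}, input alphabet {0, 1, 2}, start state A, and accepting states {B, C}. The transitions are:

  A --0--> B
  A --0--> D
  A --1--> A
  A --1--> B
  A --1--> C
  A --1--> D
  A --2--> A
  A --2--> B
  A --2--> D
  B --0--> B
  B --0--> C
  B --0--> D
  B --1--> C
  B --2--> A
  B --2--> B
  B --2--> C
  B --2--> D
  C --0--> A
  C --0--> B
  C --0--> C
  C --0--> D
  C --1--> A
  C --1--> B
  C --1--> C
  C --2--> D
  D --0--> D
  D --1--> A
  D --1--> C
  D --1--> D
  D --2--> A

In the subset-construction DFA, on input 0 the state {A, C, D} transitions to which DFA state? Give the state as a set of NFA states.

{A, B, C, D}

δ(A,0) = {B, D}; δ(C,0) = {A, B, C, D}; δ(D,0) = {D}.
Union: {A, B, C, D}.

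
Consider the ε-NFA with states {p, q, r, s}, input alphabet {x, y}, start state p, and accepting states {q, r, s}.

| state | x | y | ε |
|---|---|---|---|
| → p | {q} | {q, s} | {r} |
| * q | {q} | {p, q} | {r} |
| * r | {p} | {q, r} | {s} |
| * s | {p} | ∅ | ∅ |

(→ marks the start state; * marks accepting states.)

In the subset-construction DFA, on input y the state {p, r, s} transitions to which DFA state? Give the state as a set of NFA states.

{q, r, s}

δ(p,y) = {q, s}; δ(r,y) = {q, r}; δ(s,y) = ∅.
Union: {q, r, s}.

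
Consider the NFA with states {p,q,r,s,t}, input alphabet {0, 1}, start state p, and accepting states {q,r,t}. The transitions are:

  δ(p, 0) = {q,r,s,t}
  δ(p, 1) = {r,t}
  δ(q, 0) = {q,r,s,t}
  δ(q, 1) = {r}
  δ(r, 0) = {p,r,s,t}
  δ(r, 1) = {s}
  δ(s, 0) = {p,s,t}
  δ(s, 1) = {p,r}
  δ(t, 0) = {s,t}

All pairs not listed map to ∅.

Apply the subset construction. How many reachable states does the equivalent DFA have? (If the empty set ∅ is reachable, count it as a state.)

Start state of the DFA: {p}.
{p} --0--> {q,r,s,t}  [new]
{p} --1--> {r,t}  [new]
{q,r,s,t} --0--> {p,q,r,s,t}  [new]
{q,r,s,t} --1--> {p,r,s}  [new]
{r,t} --0--> {p,r,s,t}  [new]
{r,t} --1--> {s}  [new]
{p,q,r,s,t} --0--> {p,q,r,s,t}  [seen]
{p,q,r,s,t} --1--> {p,r,s,t}  [seen]
{p,r,s} --0--> {p,q,r,s,t}  [seen]
{p,r,s} --1--> {p,r,s,t}  [seen]
{p,r,s,t} --0--> {p,q,r,s,t}  [seen]
{p,r,s,t} --1--> {p,r,s,t}  [seen]
{s} --0--> {p,s,t}  [new]
{s} --1--> {p,r}  [new]
{p,s,t} --0--> {p,q,r,s,t}  [seen]
{p,s,t} --1--> {p,r,t}  [new]
{p,r} --0--> {p,q,r,s,t}  [seen]
{p,r} --1--> {r,s,t}  [new]
{p,r,t} --0--> {p,q,r,s,t}  [seen]
{p,r,t} --1--> {r,s,t}  [seen]
{r,s,t} --0--> {p,r,s,t}  [seen]
{r,s,t} --1--> {p,r,s}  [seen]
Reachable DFA states: {p}, {q,r,s,t}, {r,t}, {p,q,r,s,t}, {p,r,s}, {p,r,s,t}, {s}, {p,s,t}, {p,r}, {p,r,t}, {r,s,t}.

11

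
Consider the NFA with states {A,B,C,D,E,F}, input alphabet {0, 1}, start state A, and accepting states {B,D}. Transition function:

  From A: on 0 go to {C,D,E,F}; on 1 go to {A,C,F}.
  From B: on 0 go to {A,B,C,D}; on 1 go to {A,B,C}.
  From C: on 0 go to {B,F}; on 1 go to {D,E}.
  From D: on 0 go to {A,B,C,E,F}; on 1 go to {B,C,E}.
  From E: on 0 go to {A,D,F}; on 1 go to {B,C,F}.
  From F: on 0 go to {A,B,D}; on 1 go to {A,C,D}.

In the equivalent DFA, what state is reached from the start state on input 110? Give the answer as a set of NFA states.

{A,B,C,D,E,F}

Start: {A}.
δ(A,1) = {A,C,F}.
Union: {A,C,F}.
After 1: {A,C,F}.
δ(A,1) = {A,C,F}; δ(C,1) = {D,E}; δ(F,1) = {A,C,D}.
Union: {A,C,D,E,F}.
After 1: {A,C,D,E,F}.
δ(A,0) = {C,D,E,F}; δ(C,0) = {B,F}; δ(D,0) = {A,B,C,E,F}; δ(E,0) = {A,D,F}; δ(F,0) = {A,B,D}.
Union: {A,B,C,D,E,F}.
After 0: {A,B,C,D,E,F}.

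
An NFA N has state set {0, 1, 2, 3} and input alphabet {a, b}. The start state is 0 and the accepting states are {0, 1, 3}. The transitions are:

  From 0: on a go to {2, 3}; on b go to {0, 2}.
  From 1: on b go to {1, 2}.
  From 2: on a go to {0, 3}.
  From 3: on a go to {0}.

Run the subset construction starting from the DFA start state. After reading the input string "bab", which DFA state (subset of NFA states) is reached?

Start: {0}.
δ(0,b) = {0, 2}.
Union: {0, 2}.
After b: {0, 2}.
δ(0,a) = {2, 3}; δ(2,a) = {0, 3}.
Union: {0, 2, 3}.
After a: {0, 2, 3}.
δ(0,b) = {0, 2}; δ(2,b) = ∅; δ(3,b) = ∅.
Union: {0, 2}.
After b: {0, 2}.

{0, 2}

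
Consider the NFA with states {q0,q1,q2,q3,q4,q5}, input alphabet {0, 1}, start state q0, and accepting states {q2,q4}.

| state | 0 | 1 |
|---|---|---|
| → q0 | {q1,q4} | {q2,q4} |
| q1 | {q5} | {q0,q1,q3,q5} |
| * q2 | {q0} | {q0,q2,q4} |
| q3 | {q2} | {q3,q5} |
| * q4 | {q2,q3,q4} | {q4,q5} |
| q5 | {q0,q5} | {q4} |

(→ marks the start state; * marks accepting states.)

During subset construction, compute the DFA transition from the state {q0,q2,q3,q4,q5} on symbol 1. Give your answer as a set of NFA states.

δ(q0,1) = {q2,q4}; δ(q2,1) = {q0,q2,q4}; δ(q3,1) = {q3,q5}; δ(q4,1) = {q4,q5}; δ(q5,1) = {q4}.
Union: {q0,q2,q3,q4,q5}.

{q0,q2,q3,q4,q5}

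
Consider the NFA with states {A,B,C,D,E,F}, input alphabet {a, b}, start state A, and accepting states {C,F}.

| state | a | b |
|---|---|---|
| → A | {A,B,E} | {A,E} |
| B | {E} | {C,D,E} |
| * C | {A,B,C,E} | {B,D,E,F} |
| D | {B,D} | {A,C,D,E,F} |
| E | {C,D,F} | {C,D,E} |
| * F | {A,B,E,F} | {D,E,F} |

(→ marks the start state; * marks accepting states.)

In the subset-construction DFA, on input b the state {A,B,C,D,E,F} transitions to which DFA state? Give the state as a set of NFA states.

{A,B,C,D,E,F}

δ(A,b) = {A,E}; δ(B,b) = {C,D,E}; δ(C,b) = {B,D,E,F}; δ(D,b) = {A,C,D,E,F}; δ(E,b) = {C,D,E}; δ(F,b) = {D,E,F}.
Union: {A,B,C,D,E,F}.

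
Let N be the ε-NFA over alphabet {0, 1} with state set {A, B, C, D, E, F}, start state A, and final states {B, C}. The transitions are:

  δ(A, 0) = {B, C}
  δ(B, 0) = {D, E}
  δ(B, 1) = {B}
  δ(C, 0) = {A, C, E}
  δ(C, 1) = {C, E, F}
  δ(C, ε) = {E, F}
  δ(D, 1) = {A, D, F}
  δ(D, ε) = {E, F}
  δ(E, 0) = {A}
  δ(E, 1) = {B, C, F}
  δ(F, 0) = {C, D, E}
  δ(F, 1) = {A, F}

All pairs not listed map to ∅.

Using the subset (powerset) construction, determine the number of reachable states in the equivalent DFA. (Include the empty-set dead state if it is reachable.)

Start state of the DFA: {A} (ε-closure of the NFA start).
{A} --0--> {B, C, E, F}  [new]
{A} --1--> ∅  [new]
{B, C, E, F} --0--> {A, C, D, E, F}  [new]
{B, C, E, F} --1--> {A, B, C, E, F}  [new]
∅ --0--> ∅  [seen]
∅ --1--> ∅  [seen]
{A, C, D, E, F} --0--> {A, B, C, D, E, F}  [new]
{A, C, D, E, F} --1--> {A, B, C, D, E, F}  [seen]
{A, B, C, E, F} --0--> {A, B, C, D, E, F}  [seen]
{A, B, C, E, F} --1--> {A, B, C, E, F}  [seen]
{A, B, C, D, E, F} --0--> {A, B, C, D, E, F}  [seen]
{A, B, C, D, E, F} --1--> {A, B, C, D, E, F}  [seen]
Reachable DFA states: {A}, {B, C, E, F}, ∅, {A, C, D, E, F}, {A, B, C, E, F}, {A, B, C, D, E, F}.

6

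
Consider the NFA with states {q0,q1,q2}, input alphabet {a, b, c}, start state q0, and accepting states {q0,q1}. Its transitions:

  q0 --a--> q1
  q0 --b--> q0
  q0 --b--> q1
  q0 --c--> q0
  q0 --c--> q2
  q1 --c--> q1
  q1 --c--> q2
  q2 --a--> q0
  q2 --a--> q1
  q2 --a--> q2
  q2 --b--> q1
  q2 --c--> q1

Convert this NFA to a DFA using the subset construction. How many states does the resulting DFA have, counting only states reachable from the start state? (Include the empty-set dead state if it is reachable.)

Start state of the DFA: {q0}.
{q0} --a--> {q1}  [new]
{q0} --b--> {q0,q1}  [new]
{q0} --c--> {q0,q2}  [new]
{q1} --a--> ∅  [new]
{q1} --b--> ∅  [seen]
{q1} --c--> {q1,q2}  [new]
{q0,q1} --a--> {q1}  [seen]
{q0,q1} --b--> {q0,q1}  [seen]
{q0,q1} --c--> {q0,q1,q2}  [new]
{q0,q2} --a--> {q0,q1,q2}  [seen]
{q0,q2} --b--> {q0,q1}  [seen]
{q0,q2} --c--> {q0,q1,q2}  [seen]
∅ --a--> ∅  [seen]
∅ --b--> ∅  [seen]
∅ --c--> ∅  [seen]
{q1,q2} --a--> {q0,q1,q2}  [seen]
{q1,q2} --b--> {q1}  [seen]
{q1,q2} --c--> {q1,q2}  [seen]
{q0,q1,q2} --a--> {q0,q1,q2}  [seen]
{q0,q1,q2} --b--> {q0,q1}  [seen]
{q0,q1,q2} --c--> {q0,q1,q2}  [seen]
Reachable DFA states: {q0}, {q1}, {q0,q1}, {q0,q2}, ∅, {q1,q2}, {q0,q1,q2}.

7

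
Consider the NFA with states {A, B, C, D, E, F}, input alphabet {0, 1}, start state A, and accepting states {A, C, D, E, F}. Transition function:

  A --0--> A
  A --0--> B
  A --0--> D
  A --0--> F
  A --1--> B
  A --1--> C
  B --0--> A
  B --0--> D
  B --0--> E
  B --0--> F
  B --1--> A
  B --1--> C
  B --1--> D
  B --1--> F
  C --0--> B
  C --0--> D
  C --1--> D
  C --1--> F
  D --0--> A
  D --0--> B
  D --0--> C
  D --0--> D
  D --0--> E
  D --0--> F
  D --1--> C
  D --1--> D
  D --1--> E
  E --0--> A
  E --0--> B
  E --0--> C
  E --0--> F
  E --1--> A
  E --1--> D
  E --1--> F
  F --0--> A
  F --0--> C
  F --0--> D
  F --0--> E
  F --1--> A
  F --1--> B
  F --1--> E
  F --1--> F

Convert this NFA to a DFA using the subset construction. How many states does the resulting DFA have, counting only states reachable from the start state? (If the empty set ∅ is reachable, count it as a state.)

6

Start state of the DFA: {A}.
{A} --0--> {A, B, D, F}  [new]
{A} --1--> {B, C}  [new]
{A, B, D, F} --0--> {A, B, C, D, E, F}  [new]
{A, B, D, F} --1--> {A, B, C, D, E, F}  [seen]
{B, C} --0--> {A, B, D, E, F}  [new]
{B, C} --1--> {A, C, D, F}  [new]
{A, B, C, D, E, F} --0--> {A, B, C, D, E, F}  [seen]
{A, B, C, D, E, F} --1--> {A, B, C, D, E, F}  [seen]
{A, B, D, E, F} --0--> {A, B, C, D, E, F}  [seen]
{A, B, D, E, F} --1--> {A, B, C, D, E, F}  [seen]
{A, C, D, F} --0--> {A, B, C, D, E, F}  [seen]
{A, C, D, F} --1--> {A, B, C, D, E, F}  [seen]
Reachable DFA states: {A}, {A, B, D, F}, {B, C}, {A, B, C, D, E, F}, {A, B, D, E, F}, {A, C, D, F}.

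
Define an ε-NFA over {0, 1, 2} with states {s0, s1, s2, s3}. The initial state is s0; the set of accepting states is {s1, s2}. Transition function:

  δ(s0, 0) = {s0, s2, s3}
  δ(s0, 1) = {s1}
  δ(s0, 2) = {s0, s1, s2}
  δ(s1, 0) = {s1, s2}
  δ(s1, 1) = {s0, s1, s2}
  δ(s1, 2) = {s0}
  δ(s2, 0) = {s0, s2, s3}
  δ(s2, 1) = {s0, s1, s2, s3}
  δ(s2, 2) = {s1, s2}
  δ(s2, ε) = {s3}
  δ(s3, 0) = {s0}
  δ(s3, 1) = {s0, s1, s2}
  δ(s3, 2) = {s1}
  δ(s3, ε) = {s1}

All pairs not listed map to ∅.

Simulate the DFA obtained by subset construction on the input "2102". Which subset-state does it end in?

Start: {s0}.
δ(s0,2) = {s0, s1, s2}.
Union: {s0, s1, s2}.
ε-closure gives {s0, s1, s2, s3}.
After 2: {s0, s1, s2, s3}.
δ(s0,1) = {s1}; δ(s1,1) = {s0, s1, s2}; δ(s2,1) = {s0, s1, s2, s3}; δ(s3,1) = {s0, s1, s2}.
Union: {s0, s1, s2, s3}.
After 1: {s0, s1, s2, s3}.
δ(s0,0) = {s0, s2, s3}; δ(s1,0) = {s1, s2}; δ(s2,0) = {s0, s2, s3}; δ(s3,0) = {s0}.
Union: {s0, s1, s2, s3}.
After 0: {s0, s1, s2, s3}.
δ(s0,2) = {s0, s1, s2}; δ(s1,2) = {s0}; δ(s2,2) = {s1, s2}; δ(s3,2) = {s1}.
Union: {s0, s1, s2}.
ε-closure gives {s0, s1, s2, s3}.
After 2: {s0, s1, s2, s3}.

{s0, s1, s2, s3}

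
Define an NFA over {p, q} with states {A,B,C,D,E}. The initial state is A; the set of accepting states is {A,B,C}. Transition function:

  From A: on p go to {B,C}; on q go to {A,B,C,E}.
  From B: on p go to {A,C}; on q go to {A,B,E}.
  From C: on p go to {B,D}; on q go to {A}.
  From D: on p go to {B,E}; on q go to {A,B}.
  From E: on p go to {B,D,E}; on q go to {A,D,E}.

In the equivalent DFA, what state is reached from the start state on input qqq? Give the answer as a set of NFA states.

{A,B,C,D,E}

Start: {A}.
δ(A,q) = {A,B,C,E}.
Union: {A,B,C,E}.
After q: {A,B,C,E}.
δ(A,q) = {A,B,C,E}; δ(B,q) = {A,B,E}; δ(C,q) = {A}; δ(E,q) = {A,D,E}.
Union: {A,B,C,D,E}.
After q: {A,B,C,D,E}.
δ(A,q) = {A,B,C,E}; δ(B,q) = {A,B,E}; δ(C,q) = {A}; δ(D,q) = {A,B}; δ(E,q) = {A,D,E}.
Union: {A,B,C,D,E}.
After q: {A,B,C,D,E}.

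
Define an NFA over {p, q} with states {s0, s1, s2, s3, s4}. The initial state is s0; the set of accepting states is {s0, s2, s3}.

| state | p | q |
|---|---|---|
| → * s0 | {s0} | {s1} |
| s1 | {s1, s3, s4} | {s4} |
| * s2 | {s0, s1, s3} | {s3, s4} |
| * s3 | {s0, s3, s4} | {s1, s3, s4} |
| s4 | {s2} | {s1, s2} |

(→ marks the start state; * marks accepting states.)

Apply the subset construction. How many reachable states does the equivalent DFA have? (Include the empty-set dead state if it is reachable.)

Start state of the DFA: {s0}.
{s0} --p--> {s0}  [seen]
{s0} --q--> {s1}  [new]
{s1} --p--> {s1, s3, s4}  [new]
{s1} --q--> {s4}  [new]
{s1, s3, s4} --p--> {s0, s1, s2, s3, s4}  [new]
{s1, s3, s4} --q--> {s1, s2, s3, s4}  [new]
{s4} --p--> {s2}  [new]
{s4} --q--> {s1, s2}  [new]
{s0, s1, s2, s3, s4} --p--> {s0, s1, s2, s3, s4}  [seen]
{s0, s1, s2, s3, s4} --q--> {s1, s2, s3, s4}  [seen]
{s1, s2, s3, s4} --p--> {s0, s1, s2, s3, s4}  [seen]
{s1, s2, s3, s4} --q--> {s1, s2, s3, s4}  [seen]
{s2} --p--> {s0, s1, s3}  [new]
{s2} --q--> {s3, s4}  [new]
{s1, s2} --p--> {s0, s1, s3, s4}  [new]
{s1, s2} --q--> {s3, s4}  [seen]
{s0, s1, s3} --p--> {s0, s1, s3, s4}  [seen]
{s0, s1, s3} --q--> {s1, s3, s4}  [seen]
{s3, s4} --p--> {s0, s2, s3, s4}  [new]
{s3, s4} --q--> {s1, s2, s3, s4}  [seen]
{s0, s1, s3, s4} --p--> {s0, s1, s2, s3, s4}  [seen]
{s0, s1, s3, s4} --q--> {s1, s2, s3, s4}  [seen]
{s0, s2, s3, s4} --p--> {s0, s1, s2, s3, s4}  [seen]
{s0, s2, s3, s4} --q--> {s1, s2, s3, s4}  [seen]
Reachable DFA states: {s0}, {s1}, {s1, s3, s4}, {s4}, {s0, s1, s2, s3, s4}, {s1, s2, s3, s4}, {s2}, {s1, s2}, {s0, s1, s3}, {s3, s4}, {s0, s1, s3, s4}, {s0, s2, s3, s4}.

12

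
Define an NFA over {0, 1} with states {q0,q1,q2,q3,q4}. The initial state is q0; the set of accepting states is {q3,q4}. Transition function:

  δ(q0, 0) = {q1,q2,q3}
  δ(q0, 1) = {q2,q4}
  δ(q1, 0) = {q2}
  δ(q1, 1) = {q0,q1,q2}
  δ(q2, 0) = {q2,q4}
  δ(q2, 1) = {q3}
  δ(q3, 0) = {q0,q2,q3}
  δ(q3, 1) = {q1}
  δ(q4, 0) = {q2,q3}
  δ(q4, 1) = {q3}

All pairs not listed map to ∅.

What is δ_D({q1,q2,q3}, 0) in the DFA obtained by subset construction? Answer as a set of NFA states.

δ(q1,0) = {q2}; δ(q2,0) = {q2,q4}; δ(q3,0) = {q0,q2,q3}.
Union: {q0,q2,q3,q4}.

{q0,q2,q3,q4}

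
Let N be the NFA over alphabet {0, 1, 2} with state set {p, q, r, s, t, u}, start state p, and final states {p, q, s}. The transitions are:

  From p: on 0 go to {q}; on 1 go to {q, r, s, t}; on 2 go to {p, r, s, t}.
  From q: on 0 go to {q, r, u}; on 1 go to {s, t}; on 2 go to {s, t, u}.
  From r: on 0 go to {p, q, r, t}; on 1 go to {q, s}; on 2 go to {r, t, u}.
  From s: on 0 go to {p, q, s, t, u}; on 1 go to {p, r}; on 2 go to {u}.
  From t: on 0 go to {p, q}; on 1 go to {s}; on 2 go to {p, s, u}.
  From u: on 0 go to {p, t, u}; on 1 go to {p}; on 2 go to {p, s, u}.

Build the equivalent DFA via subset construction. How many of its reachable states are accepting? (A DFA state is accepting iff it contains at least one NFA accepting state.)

Start state of the DFA: {p}.
{p} --0--> {q}  [new]
{p} --1--> {q, r, s, t}  [new]
{p} --2--> {p, r, s, t}  [new]
{q} --0--> {q, r, u}  [new]
{q} --1--> {s, t}  [new]
{q} --2--> {s, t, u}  [new]
{q, r, s, t} --0--> {p, q, r, s, t, u}  [new]
{q, r, s, t} --1--> {p, q, r, s, t}  [new]
{q, r, s, t} --2--> {p, r, s, t, u}  [new]
{p, r, s, t} --0--> {p, q, r, s, t, u}  [seen]
{p, r, s, t} --1--> {p, q, r, s, t}  [seen]
{p, r, s, t} --2--> {p, r, s, t, u}  [seen]
{q, r, u} --0--> {p, q, r, t, u}  [new]
{q, r, u} --1--> {p, q, s, t}  [new]
{q, r, u} --2--> {p, r, s, t, u}  [seen]
{s, t} --0--> {p, q, s, t, u}  [new]
{s, t} --1--> {p, r, s}  [new]
{s, t} --2--> {p, s, u}  [new]
{s, t, u} --0--> {p, q, s, t, u}  [seen]
{s, t, u} --1--> {p, r, s}  [seen]
{s, t, u} --2--> {p, s, u}  [seen]
{p, q, r, s, t, u} --0--> {p, q, r, s, t, u}  [seen]
{p, q, r, s, t, u} --1--> {p, q, r, s, t}  [seen]
{p, q, r, s, t, u} --2--> {p, r, s, t, u}  [seen]
{p, q, r, s, t} --0--> {p, q, r, s, t, u}  [seen]
{p, q, r, s, t} --1--> {p, q, r, s, t}  [seen]
{p, q, r, s, t} --2--> {p, r, s, t, u}  [seen]
{p, r, s, t, u} --0--> {p, q, r, s, t, u}  [seen]
{p, r, s, t, u} --1--> {p, q, r, s, t}  [seen]
{p, r, s, t, u} --2--> {p, r, s, t, u}  [seen]
{p, q, r, t, u} --0--> {p, q, r, t, u}  [seen]
{p, q, r, t, u} --1--> {p, q, r, s, t}  [seen]
{p, q, r, t, u} --2--> {p, r, s, t, u}  [seen]
{p, q, s, t} --0--> {p, q, r, s, t, u}  [seen]
{p, q, s, t} --1--> {p, q, r, s, t}  [seen]
{p, q, s, t} --2--> {p, r, s, t, u}  [seen]
{p, q, s, t, u} --0--> {p, q, r, s, t, u}  [seen]
{p, q, s, t, u} --1--> {p, q, r, s, t}  [seen]
{p, q, s, t, u} --2--> {p, r, s, t, u}  [seen]
{p, r, s} --0--> {p, q, r, s, t, u}  [seen]
{p, r, s} --1--> {p, q, r, s, t}  [seen]
{p, r, s} --2--> {p, r, s, t, u}  [seen]
{p, s, u} --0--> {p, q, s, t, u}  [seen]
{p, s, u} --1--> {p, q, r, s, t}  [seen]
{p, s, u} --2--> {p, r, s, t, u}  [seen]
Reachable DFA states: {p}, {q}, {q, r, s, t}, {p, r, s, t}, {q, r, u}, {s, t}, {s, t, u}, {p, q, r, s, t, u}, {p, q, r, s, t}, {p, r, s, t, u}, {p, q, r, t, u}, {p, q, s, t}, {p, q, s, t, u}, {p, r, s}, {p, s, u}.
Accepting DFA states (contain an NFA accepting state): {p}, {q}, {q, r, s, t}, {p, r, s, t}, {q, r, u}, {s, t}, {s, t, u}, {p, q, r, s, t, u}, {p, q, r, s, t}, {p, r, s, t, u}, {p, q, r, t, u}, {p, q, s, t}, {p, q, s, t, u}, {p, r, s}, {p, s, u}.

15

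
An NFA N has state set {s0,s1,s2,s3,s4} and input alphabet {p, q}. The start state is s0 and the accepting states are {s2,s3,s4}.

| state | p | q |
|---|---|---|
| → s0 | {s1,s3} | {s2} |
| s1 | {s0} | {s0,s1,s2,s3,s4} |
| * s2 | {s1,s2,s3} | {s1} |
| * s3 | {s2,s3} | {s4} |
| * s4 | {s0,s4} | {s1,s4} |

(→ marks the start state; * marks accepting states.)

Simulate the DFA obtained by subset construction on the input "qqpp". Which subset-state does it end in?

{s1,s3}

Start: {s0}.
δ(s0,q) = {s2}.
Union: {s2}.
After q: {s2}.
δ(s2,q) = {s1}.
Union: {s1}.
After q: {s1}.
δ(s1,p) = {s0}.
Union: {s0}.
After p: {s0}.
δ(s0,p) = {s1,s3}.
Union: {s1,s3}.
After p: {s1,s3}.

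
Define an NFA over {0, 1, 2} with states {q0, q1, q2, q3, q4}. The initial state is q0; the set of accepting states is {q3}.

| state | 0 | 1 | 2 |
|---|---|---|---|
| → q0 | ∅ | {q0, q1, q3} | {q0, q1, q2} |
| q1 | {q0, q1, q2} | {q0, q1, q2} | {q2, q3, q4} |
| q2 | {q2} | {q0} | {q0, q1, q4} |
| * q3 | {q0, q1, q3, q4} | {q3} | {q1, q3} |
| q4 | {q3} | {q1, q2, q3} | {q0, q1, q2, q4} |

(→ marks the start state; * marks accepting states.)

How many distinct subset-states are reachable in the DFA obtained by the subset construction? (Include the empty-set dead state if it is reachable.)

6

Start state of the DFA: {q0}.
{q0} --0--> ∅  [new]
{q0} --1--> {q0, q1, q3}  [new]
{q0} --2--> {q0, q1, q2}  [new]
∅ --0--> ∅  [seen]
∅ --1--> ∅  [seen]
∅ --2--> ∅  [seen]
{q0, q1, q3} --0--> {q0, q1, q2, q3, q4}  [new]
{q0, q1, q3} --1--> {q0, q1, q2, q3}  [new]
{q0, q1, q3} --2--> {q0, q1, q2, q3, q4}  [seen]
{q0, q1, q2} --0--> {q0, q1, q2}  [seen]
{q0, q1, q2} --1--> {q0, q1, q2, q3}  [seen]
{q0, q1, q2} --2--> {q0, q1, q2, q3, q4}  [seen]
{q0, q1, q2, q3, q4} --0--> {q0, q1, q2, q3, q4}  [seen]
{q0, q1, q2, q3, q4} --1--> {q0, q1, q2, q3}  [seen]
{q0, q1, q2, q3, q4} --2--> {q0, q1, q2, q3, q4}  [seen]
{q0, q1, q2, q3} --0--> {q0, q1, q2, q3, q4}  [seen]
{q0, q1, q2, q3} --1--> {q0, q1, q2, q3}  [seen]
{q0, q1, q2, q3} --2--> {q0, q1, q2, q3, q4}  [seen]
Reachable DFA states: {q0}, ∅, {q0, q1, q3}, {q0, q1, q2}, {q0, q1, q2, q3, q4}, {q0, q1, q2, q3}.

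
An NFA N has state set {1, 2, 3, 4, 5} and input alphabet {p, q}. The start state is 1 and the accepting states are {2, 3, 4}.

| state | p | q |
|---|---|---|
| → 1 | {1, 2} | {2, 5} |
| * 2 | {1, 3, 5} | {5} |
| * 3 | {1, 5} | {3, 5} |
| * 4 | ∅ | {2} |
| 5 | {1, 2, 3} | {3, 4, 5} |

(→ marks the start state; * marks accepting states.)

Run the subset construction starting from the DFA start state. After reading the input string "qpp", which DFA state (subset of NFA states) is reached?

{1, 2, 3, 5}

Start: {1}.
δ(1,q) = {2, 5}.
Union: {2, 5}.
After q: {2, 5}.
δ(2,p) = {1, 3, 5}; δ(5,p) = {1, 2, 3}.
Union: {1, 2, 3, 5}.
After p: {1, 2, 3, 5}.
δ(1,p) = {1, 2}; δ(2,p) = {1, 3, 5}; δ(3,p) = {1, 5}; δ(5,p) = {1, 2, 3}.
Union: {1, 2, 3, 5}.
After p: {1, 2, 3, 5}.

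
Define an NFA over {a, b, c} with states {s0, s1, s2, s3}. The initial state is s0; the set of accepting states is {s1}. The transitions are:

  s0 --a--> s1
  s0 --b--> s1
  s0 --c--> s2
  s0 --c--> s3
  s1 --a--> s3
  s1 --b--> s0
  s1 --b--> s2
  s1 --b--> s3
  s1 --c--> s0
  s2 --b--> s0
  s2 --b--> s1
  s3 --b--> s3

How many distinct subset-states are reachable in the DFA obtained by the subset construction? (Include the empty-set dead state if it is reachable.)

9

Start state of the DFA: {s0}.
{s0} --a--> {s1}  [new]
{s0} --b--> {s1}  [seen]
{s0} --c--> {s2, s3}  [new]
{s1} --a--> {s3}  [new]
{s1} --b--> {s0, s2, s3}  [new]
{s1} --c--> {s0}  [seen]
{s2, s3} --a--> ∅  [new]
{s2, s3} --b--> {s0, s1, s3}  [new]
{s2, s3} --c--> ∅  [seen]
{s3} --a--> ∅  [seen]
{s3} --b--> {s3}  [seen]
{s3} --c--> ∅  [seen]
{s0, s2, s3} --a--> {s1}  [seen]
{s0, s2, s3} --b--> {s0, s1, s3}  [seen]
{s0, s2, s3} --c--> {s2, s3}  [seen]
∅ --a--> ∅  [seen]
∅ --b--> ∅  [seen]
∅ --c--> ∅  [seen]
{s0, s1, s3} --a--> {s1, s3}  [new]
{s0, s1, s3} --b--> {s0, s1, s2, s3}  [new]
{s0, s1, s3} --c--> {s0, s2, s3}  [seen]
{s1, s3} --a--> {s3}  [seen]
{s1, s3} --b--> {s0, s2, s3}  [seen]
{s1, s3} --c--> {s0}  [seen]
{s0, s1, s2, s3} --a--> {s1, s3}  [seen]
{s0, s1, s2, s3} --b--> {s0, s1, s2, s3}  [seen]
{s0, s1, s2, s3} --c--> {s0, s2, s3}  [seen]
Reachable DFA states: {s0}, {s1}, {s2, s3}, {s3}, {s0, s2, s3}, ∅, {s0, s1, s3}, {s1, s3}, {s0, s1, s2, s3}.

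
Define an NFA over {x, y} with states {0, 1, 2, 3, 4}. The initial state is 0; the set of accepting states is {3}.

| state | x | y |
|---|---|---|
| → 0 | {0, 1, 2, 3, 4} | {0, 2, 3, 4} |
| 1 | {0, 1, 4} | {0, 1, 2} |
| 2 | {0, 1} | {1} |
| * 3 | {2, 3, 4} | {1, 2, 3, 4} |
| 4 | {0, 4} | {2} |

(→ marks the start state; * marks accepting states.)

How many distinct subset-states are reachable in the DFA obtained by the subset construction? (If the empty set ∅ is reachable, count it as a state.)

Start state of the DFA: {0}.
{0} --x--> {0, 1, 2, 3, 4}  [new]
{0} --y--> {0, 2, 3, 4}  [new]
{0, 1, 2, 3, 4} --x--> {0, 1, 2, 3, 4}  [seen]
{0, 1, 2, 3, 4} --y--> {0, 1, 2, 3, 4}  [seen]
{0, 2, 3, 4} --x--> {0, 1, 2, 3, 4}  [seen]
{0, 2, 3, 4} --y--> {0, 1, 2, 3, 4}  [seen]
Reachable DFA states: {0}, {0, 1, 2, 3, 4}, {0, 2, 3, 4}.

3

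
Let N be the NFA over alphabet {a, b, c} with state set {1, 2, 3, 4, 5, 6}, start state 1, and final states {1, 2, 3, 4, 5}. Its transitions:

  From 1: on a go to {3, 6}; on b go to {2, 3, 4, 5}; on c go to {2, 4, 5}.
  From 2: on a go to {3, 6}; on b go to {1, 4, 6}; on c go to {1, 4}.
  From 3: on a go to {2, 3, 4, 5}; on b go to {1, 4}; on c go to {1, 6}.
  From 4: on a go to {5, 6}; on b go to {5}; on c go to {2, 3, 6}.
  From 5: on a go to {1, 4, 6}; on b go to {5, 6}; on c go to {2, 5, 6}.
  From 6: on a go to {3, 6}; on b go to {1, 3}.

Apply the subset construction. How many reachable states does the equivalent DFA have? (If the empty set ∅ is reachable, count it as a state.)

11

Start state of the DFA: {1}.
{1} --a--> {3, 6}  [new]
{1} --b--> {2, 3, 4, 5}  [new]
{1} --c--> {2, 4, 5}  [new]
{3, 6} --a--> {2, 3, 4, 5, 6}  [new]
{3, 6} --b--> {1, 3, 4}  [new]
{3, 6} --c--> {1, 6}  [new]
{2, 3, 4, 5} --a--> {1, 2, 3, 4, 5, 6}  [new]
{2, 3, 4, 5} --b--> {1, 4, 5, 6}  [new]
{2, 3, 4, 5} --c--> {1, 2, 3, 4, 5, 6}  [seen]
{2, 4, 5} --a--> {1, 3, 4, 5, 6}  [new]
{2, 4, 5} --b--> {1, 4, 5, 6}  [seen]
{2, 4, 5} --c--> {1, 2, 3, 4, 5, 6}  [seen]
{2, 3, 4, 5, 6} --a--> {1, 2, 3, 4, 5, 6}  [seen]
{2, 3, 4, 5, 6} --b--> {1, 3, 4, 5, 6}  [seen]
{2, 3, 4, 5, 6} --c--> {1, 2, 3, 4, 5, 6}  [seen]
{1, 3, 4} --a--> {2, 3, 4, 5, 6}  [seen]
{1, 3, 4} --b--> {1, 2, 3, 4, 5}  [new]
{1, 3, 4} --c--> {1, 2, 3, 4, 5, 6}  [seen]
{1, 6} --a--> {3, 6}  [seen]
{1, 6} --b--> {1, 2, 3, 4, 5}  [seen]
{1, 6} --c--> {2, 4, 5}  [seen]
{1, 2, 3, 4, 5, 6} --a--> {1, 2, 3, 4, 5, 6}  [seen]
{1, 2, 3, 4, 5, 6} --b--> {1, 2, 3, 4, 5, 6}  [seen]
{1, 2, 3, 4, 5, 6} --c--> {1, 2, 3, 4, 5, 6}  [seen]
{1, 4, 5, 6} --a--> {1, 3, 4, 5, 6}  [seen]
{1, 4, 5, 6} --b--> {1, 2, 3, 4, 5, 6}  [seen]
{1, 4, 5, 6} --c--> {2, 3, 4, 5, 6}  [seen]
{1, 3, 4, 5, 6} --a--> {1, 2, 3, 4, 5, 6}  [seen]
{1, 3, 4, 5, 6} --b--> {1, 2, 3, 4, 5, 6}  [seen]
{1, 3, 4, 5, 6} --c--> {1, 2, 3, 4, 5, 6}  [seen]
{1, 2, 3, 4, 5} --a--> {1, 2, 3, 4, 5, 6}  [seen]
{1, 2, 3, 4, 5} --b--> {1, 2, 3, 4, 5, 6}  [seen]
{1, 2, 3, 4, 5} --c--> {1, 2, 3, 4, 5, 6}  [seen]
Reachable DFA states: {1}, {3, 6}, {2, 3, 4, 5}, {2, 4, 5}, {2, 3, 4, 5, 6}, {1, 3, 4}, {1, 6}, {1, 2, 3, 4, 5, 6}, {1, 4, 5, 6}, {1, 3, 4, 5, 6}, {1, 2, 3, 4, 5}.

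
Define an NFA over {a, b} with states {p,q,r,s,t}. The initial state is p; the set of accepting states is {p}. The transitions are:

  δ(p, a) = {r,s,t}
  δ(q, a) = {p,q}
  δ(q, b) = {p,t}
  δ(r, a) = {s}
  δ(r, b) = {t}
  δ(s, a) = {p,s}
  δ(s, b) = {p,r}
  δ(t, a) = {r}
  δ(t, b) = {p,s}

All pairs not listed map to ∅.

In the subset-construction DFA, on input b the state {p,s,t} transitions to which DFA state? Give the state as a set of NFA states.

δ(p,b) = ∅; δ(s,b) = {p,r}; δ(t,b) = {p,s}.
Union: {p,r,s}.

{p,r,s}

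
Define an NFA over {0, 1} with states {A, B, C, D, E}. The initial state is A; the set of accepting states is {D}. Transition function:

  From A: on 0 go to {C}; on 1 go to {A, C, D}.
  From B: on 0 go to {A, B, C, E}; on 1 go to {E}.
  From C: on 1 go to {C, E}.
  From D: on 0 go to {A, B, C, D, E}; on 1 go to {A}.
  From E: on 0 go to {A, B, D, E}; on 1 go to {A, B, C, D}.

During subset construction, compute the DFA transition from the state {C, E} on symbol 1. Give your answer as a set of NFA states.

δ(C,1) = {C, E}; δ(E,1) = {A, B, C, D}.
Union: {A, B, C, D, E}.

{A, B, C, D, E}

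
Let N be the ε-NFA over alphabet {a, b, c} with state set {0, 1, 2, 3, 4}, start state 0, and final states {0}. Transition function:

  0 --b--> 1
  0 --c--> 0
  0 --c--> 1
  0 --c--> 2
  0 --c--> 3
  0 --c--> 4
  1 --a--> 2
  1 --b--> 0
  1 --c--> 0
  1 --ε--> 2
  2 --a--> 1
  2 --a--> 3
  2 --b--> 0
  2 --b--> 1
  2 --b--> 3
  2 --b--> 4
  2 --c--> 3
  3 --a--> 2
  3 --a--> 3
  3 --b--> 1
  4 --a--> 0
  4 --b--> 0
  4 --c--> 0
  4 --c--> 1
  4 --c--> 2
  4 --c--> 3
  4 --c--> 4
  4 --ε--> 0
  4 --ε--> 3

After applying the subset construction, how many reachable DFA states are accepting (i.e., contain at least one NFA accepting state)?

4

Start state of the DFA: {0} (ε-closure of the NFA start).
{0} --a--> ∅  [new]
{0} --b--> {1, 2}  [new]
{0} --c--> {0, 1, 2, 3, 4}  [new]
∅ --a--> ∅  [seen]
∅ --b--> ∅  [seen]
∅ --c--> ∅  [seen]
{1, 2} --a--> {1, 2, 3}  [new]
{1, 2} --b--> {0, 1, 2, 3, 4}  [seen]
{1, 2} --c--> {0, 3}  [new]
{0, 1, 2, 3, 4} --a--> {0, 1, 2, 3}  [new]
{0, 1, 2, 3, 4} --b--> {0, 1, 2, 3, 4}  [seen]
{0, 1, 2, 3, 4} --c--> {0, 1, 2, 3, 4}  [seen]
{1, 2, 3} --a--> {1, 2, 3}  [seen]
{1, 2, 3} --b--> {0, 1, 2, 3, 4}  [seen]
{1, 2, 3} --c--> {0, 3}  [seen]
{0, 3} --a--> {2, 3}  [new]
{0, 3} --b--> {1, 2}  [seen]
{0, 3} --c--> {0, 1, 2, 3, 4}  [seen]
{0, 1, 2, 3} --a--> {1, 2, 3}  [seen]
{0, 1, 2, 3} --b--> {0, 1, 2, 3, 4}  [seen]
{0, 1, 2, 3} --c--> {0, 1, 2, 3, 4}  [seen]
{2, 3} --a--> {1, 2, 3}  [seen]
{2, 3} --b--> {0, 1, 2, 3, 4}  [seen]
{2, 3} --c--> {3}  [new]
{3} --a--> {2, 3}  [seen]
{3} --b--> {1, 2}  [seen]
{3} --c--> ∅  [seen]
Reachable DFA states: {0}, ∅, {1, 2}, {0, 1, 2, 3, 4}, {1, 2, 3}, {0, 3}, {0, 1, 2, 3}, {2, 3}, {3}.
Accepting DFA states (contain an NFA accepting state): {0}, {0, 1, 2, 3, 4}, {0, 3}, {0, 1, 2, 3}.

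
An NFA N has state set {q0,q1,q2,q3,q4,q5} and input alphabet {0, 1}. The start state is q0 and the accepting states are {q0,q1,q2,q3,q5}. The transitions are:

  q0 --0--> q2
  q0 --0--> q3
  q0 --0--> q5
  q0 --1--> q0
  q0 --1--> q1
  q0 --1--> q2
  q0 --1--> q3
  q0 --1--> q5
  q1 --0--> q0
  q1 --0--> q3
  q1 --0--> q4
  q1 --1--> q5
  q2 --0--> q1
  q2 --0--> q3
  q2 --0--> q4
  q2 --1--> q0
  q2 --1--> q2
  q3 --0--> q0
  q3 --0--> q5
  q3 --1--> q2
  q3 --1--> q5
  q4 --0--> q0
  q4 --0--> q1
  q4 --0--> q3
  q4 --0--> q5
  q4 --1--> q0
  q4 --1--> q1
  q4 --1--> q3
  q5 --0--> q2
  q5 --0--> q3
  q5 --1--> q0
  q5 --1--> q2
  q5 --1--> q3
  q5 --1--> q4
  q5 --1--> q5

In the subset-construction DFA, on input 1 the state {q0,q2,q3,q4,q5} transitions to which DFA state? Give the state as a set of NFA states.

{q0,q1,q2,q3,q4,q5}

δ(q0,1) = {q0,q1,q2,q3,q5}; δ(q2,1) = {q0,q2}; δ(q3,1) = {q2,q5}; δ(q4,1) = {q0,q1,q3}; δ(q5,1) = {q0,q2,q3,q4,q5}.
Union: {q0,q1,q2,q3,q4,q5}.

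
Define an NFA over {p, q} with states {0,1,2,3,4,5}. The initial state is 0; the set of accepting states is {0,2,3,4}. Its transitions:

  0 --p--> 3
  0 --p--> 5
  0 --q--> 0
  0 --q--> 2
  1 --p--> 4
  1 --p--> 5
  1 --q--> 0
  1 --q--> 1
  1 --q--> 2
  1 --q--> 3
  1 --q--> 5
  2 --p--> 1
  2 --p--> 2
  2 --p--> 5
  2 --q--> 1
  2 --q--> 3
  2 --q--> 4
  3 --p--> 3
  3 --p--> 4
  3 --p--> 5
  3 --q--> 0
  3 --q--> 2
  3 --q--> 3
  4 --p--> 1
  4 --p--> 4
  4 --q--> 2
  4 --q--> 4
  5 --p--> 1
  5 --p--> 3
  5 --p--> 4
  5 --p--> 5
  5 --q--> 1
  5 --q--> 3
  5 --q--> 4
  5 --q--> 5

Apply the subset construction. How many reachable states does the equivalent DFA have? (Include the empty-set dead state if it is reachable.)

8

Start state of the DFA: {0}.
{0} --p--> {3,5}  [new]
{0} --q--> {0,2}  [new]
{3,5} --p--> {1,3,4,5}  [new]
{3,5} --q--> {0,1,2,3,4,5}  [new]
{0,2} --p--> {1,2,3,5}  [new]
{0,2} --q--> {0,1,2,3,4}  [new]
{1,3,4,5} --p--> {1,3,4,5}  [seen]
{1,3,4,5} --q--> {0,1,2,3,4,5}  [seen]
{0,1,2,3,4,5} --p--> {1,2,3,4,5}  [new]
{0,1,2,3,4,5} --q--> {0,1,2,3,4,5}  [seen]
{1,2,3,5} --p--> {1,2,3,4,5}  [seen]
{1,2,3,5} --q--> {0,1,2,3,4,5}  [seen]
{0,1,2,3,4} --p--> {1,2,3,4,5}  [seen]
{0,1,2,3,4} --q--> {0,1,2,3,4,5}  [seen]
{1,2,3,4,5} --p--> {1,2,3,4,5}  [seen]
{1,2,3,4,5} --q--> {0,1,2,3,4,5}  [seen]
Reachable DFA states: {0}, {3,5}, {0,2}, {1,3,4,5}, {0,1,2,3,4,5}, {1,2,3,5}, {0,1,2,3,4}, {1,2,3,4,5}.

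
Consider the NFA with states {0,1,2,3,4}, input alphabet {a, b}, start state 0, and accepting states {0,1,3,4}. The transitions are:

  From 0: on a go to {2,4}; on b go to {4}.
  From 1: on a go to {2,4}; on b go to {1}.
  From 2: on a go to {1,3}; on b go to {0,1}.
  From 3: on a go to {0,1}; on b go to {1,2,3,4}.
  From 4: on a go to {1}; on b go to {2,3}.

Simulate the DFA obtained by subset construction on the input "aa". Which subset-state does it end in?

{1,3}

Start: {0}.
δ(0,a) = {2,4}.
Union: {2,4}.
After a: {2,4}.
δ(2,a) = {1,3}; δ(4,a) = {1}.
Union: {1,3}.
After a: {1,3}.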